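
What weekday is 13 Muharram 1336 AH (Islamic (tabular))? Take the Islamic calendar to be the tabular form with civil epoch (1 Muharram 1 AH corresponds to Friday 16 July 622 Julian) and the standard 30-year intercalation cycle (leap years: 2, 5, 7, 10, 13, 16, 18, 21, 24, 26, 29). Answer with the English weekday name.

Monday

Equivalently 29 October 1917 Gregorian, JDN 2421531.
JDN 2421531 mod 7 = 0, and JDN 0 was a Monday, so this is a Monday.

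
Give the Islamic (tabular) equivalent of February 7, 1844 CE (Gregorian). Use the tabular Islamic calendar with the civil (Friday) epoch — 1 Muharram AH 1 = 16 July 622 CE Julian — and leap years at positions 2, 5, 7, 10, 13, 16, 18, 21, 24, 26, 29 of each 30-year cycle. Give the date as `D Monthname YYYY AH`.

17 Muharram 1260 AH

Julian Day Number of the source date = 2394604.
Converting JDN 2394604 to the tabular Islamic calendar gives 17 Muharram 1260 AH.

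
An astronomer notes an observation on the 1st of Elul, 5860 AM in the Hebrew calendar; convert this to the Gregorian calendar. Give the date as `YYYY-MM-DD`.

Both dates share Julian Day Number 2488317; in the Gregorian calendar that is 5 September 2100 CE.

2100-09-05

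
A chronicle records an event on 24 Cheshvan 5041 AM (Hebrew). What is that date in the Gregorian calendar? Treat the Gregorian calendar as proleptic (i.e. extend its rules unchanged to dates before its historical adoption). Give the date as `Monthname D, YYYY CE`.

Julian Day Number of the source date = 2188870.
Converting JDN 2188870 to the Gregorian calendar gives 26 October 1280 CE.

October 26, 1280 CE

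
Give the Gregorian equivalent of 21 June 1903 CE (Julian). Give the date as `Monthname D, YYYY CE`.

July 4, 1903 CE

At this point the Julian calendar is 13 days behind the Gregorian.
21 June 1903 Julian + 13 days → 4 July 1903 Gregorian.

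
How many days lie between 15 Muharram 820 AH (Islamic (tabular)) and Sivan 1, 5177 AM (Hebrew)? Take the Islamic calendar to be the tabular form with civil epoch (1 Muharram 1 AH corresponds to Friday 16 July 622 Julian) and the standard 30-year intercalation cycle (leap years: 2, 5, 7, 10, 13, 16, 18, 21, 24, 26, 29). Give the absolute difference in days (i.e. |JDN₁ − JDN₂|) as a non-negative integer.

First date → JDN 2238680; second date → JDN 2238753.
The interval is |2238680 − 2238753| = 73 days.

73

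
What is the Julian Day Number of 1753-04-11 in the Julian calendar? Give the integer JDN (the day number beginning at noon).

2361442

Equivalently 22 April 1753 (Gregorian).
JDN 2400001 is 17 November 1858 CE (Gregorian), MJD 0; the target day is −38559 days from there, so JDN = 2361442.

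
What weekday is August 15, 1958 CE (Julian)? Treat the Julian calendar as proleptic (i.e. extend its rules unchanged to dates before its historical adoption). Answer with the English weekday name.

Thursday

Equivalently 28 August 1958 Gregorian, JDN 2436444.
2436444 ≡ 3 (mod 7); counting from Monday = 0 gives Thursday.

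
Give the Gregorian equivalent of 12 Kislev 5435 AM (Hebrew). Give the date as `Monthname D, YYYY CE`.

December 11, 1674 CE

Julian Day Number of the source date = 2332821.
Converting JDN 2332821 to the Gregorian calendar gives 11 December 1674 CE.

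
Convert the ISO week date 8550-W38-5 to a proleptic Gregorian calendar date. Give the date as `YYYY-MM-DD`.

ISO week 1 of 8550 is the week containing the first Thursday of 8550.
Week 38, day 5 (Friday) lands on 8550-09-18.

8550-09-18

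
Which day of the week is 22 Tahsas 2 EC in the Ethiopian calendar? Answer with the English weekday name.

Wednesday

This is JDN 1724697 (16 December 9 Gregorian).
1724697 ≡ 2 (mod 7); counting from Monday = 0 gives Wednesday.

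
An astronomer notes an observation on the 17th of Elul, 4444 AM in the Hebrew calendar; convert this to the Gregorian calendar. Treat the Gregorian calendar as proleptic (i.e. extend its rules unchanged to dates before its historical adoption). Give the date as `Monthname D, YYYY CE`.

Julian Day Number of the source date = 1971134.
Converting JDN 1971134 to the Gregorian calendar gives 5 September 684 CE.

September 5, 684 CE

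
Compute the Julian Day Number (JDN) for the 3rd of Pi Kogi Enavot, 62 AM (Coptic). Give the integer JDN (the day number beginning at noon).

In the proleptic Gregorian calendar the same day is 27 August 346.
JDN 2299161 is 15 October 1582 CE (Gregorian); the target day is −451489 days from there, so JDN = 1847672.

1847672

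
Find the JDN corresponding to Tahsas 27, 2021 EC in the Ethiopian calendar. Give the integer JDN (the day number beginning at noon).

Equivalently 5 January 2029 (Gregorian).
JDN 2400001 is 17 November 1858 CE (Gregorian), MJD 0; the target day is +62141 days from there, so JDN = 2462142.

2462142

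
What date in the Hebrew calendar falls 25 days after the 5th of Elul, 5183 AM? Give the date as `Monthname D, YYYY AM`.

Tishrei 1, 5184 AM

Counting 25 days forward from JDN 2241032 reaches JDN 2241057, which is Tishrei 1, 5184 AM.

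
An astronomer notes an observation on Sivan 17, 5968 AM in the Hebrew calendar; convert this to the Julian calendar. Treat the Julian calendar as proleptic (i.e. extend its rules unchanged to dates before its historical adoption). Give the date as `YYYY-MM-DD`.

2208-05-18

The source date corresponds to 2 June 2208 in the Gregorian calendar (JDN 2527668).
That day falls on 18 May 2208 CE in the Julian calendar.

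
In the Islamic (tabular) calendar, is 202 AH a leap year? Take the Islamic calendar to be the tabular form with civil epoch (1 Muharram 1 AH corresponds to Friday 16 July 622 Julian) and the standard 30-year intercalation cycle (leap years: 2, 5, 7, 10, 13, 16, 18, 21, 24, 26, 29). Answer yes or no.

Year 202 AH is year 22 of its 30-year cycle; leap positions are 2, 5, 7, 10, 13, 16, 18, 21, 24, 26, 29, so it is a common year (354 days).

no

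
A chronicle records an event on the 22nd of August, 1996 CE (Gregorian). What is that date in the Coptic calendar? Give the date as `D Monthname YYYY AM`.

Julian Day Number of the source date = 2450318.
Converting JDN 2450318 to the Coptic calendar gives 16 Mesori 1712 AM.

16 Mesori 1712 AM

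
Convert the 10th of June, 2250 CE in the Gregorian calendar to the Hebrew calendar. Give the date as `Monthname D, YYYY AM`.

Both dates share Julian Day Number 2543016; in the Hebrew calendar that is 9 Sivan 6010 AM.

Sivan 9, 6010 AM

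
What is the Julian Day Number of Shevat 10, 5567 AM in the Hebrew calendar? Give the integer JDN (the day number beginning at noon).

Equivalently 19 January 1807 (Gregorian).
JDN 2299161 is 15 October 1582 CE (Gregorian); the target day is +81910 days from there, so JDN = 2381071.

2381071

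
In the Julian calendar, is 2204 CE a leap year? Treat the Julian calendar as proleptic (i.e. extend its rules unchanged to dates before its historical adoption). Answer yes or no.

2204 mod 4 = 0, so it is a leap year in the Julian calendar.

yes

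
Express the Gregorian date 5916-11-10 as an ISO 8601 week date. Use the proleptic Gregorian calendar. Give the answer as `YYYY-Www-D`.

The weekday is Friday (ISO weekday 5).
That Friday belongs to ISO week 45 of ISO year 5916.

5916-W45-5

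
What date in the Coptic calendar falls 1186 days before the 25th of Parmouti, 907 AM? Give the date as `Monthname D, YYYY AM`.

Tobi 24, 904 AM

Counting 1186 days back from JDN 2156180 reaches JDN 2154994, which is Tobi 24, 904 AM.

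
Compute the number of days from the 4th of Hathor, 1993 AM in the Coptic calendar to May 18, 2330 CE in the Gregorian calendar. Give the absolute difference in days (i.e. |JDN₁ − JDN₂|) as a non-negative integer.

19541

First date → JDN 2552671; second date → JDN 2572212.
The interval is |2552671 − 2572212| = 19541 days.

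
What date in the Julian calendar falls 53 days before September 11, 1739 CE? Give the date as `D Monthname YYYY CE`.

JDN of September 11, 1739 CE = 2356481.
2356481 − 53 = 2356428.
JDN 2356428 in the Julian calendar is 20 July 1739 CE.

20 July 1739 CE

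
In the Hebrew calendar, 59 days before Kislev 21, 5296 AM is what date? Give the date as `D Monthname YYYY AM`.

The starting date is JDN 2282037; 2282037 − 59 = 2281978.
JDN 2281978 corresponds to 21 Tishrei 5296 AM.

21 Tishrei 5296 AM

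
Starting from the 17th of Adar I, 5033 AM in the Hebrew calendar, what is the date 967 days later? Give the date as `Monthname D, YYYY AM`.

The starting date is JDN 2186058; 2186058 + 967 = 2187025.
JDN 2187025 corresponds to Tishrei 9, 5036 AM.

Tishrei 9, 5036 AM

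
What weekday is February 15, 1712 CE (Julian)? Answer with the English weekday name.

Friday

Equivalently 26 February 1712 Gregorian, JDN 2346411.
JDN 2346411 mod 7 = 4, and JDN 0 was a Monday, so this is a Friday.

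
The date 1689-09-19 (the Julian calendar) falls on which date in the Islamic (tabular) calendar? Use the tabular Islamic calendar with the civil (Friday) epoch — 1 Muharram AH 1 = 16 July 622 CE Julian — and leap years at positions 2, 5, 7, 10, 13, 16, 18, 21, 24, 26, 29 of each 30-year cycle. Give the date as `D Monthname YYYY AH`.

Julian Day Number of the source date = 2338227.
Converting JDN 2338227 to the tabular Islamic calendar gives 14 Dhu al-Hijjah 1100 AH.

14 Dhu al-Hijjah 1100 AH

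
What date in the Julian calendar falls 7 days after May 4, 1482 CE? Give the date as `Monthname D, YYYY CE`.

Counting 7 days forward from JDN 2262482 reaches JDN 2262489, which is May 11, 1482 CE.

May 11, 1482 CE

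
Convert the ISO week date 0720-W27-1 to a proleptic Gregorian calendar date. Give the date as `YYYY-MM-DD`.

0720-06-28

ISO week 1 of 720 is the week containing the first Thursday of 720.
Week 27, day 1 (Monday) lands on 0720-06-28.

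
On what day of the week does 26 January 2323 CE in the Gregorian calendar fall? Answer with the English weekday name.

Friday

Since JDN mod 7 = 4 (0 = Monday), the day is Friday.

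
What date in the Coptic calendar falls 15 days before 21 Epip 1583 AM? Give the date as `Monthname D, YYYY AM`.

Epip 6, 1583 AM

Counting 15 days back from JDN 2403175 reaches JDN 2403160, which is Epip 6, 1583 AM.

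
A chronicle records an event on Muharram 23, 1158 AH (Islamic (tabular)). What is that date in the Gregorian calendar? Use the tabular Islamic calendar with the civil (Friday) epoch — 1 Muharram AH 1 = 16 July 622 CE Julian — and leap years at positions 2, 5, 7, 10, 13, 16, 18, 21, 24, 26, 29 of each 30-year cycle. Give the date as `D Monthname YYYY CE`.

25 February 1745 CE

Both dates share Julian Day Number 2358464; in the Gregorian calendar that is 25 February 1745 CE.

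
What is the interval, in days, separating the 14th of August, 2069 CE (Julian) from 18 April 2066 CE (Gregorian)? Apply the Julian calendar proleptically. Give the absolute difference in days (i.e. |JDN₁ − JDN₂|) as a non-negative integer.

1227

JDN of the first date = 2476986.
JDN of the second date = 2475759.
|2475759 − 2476986| = 1227.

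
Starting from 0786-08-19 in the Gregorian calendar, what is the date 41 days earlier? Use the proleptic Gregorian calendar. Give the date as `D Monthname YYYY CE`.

The starting date is JDN 2008371; 2008371 − 41 = 2008330.
JDN 2008330 corresponds to 9 July 786 CE.

9 July 786 CE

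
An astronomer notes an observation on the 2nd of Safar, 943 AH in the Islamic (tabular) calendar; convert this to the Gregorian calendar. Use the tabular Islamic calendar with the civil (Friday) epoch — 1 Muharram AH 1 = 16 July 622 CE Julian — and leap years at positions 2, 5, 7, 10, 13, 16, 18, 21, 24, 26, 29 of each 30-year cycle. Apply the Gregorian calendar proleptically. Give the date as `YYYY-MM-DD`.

Julian Day Number of the source date = 2282284.
Converting JDN 2282284 to the Gregorian calendar gives 31 July 1536 CE.

1536-07-31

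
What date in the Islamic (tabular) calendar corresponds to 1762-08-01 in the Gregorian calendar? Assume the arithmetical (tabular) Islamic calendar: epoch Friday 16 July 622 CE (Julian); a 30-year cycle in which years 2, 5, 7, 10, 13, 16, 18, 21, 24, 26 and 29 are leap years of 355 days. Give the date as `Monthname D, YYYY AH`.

Both dates share Julian Day Number 2364830; in the tabular Islamic calendar that is 10 Muharram 1176 AH.

Muharram 10, 1176 AH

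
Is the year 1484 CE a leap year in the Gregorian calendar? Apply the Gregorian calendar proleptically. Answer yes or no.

yes

1484 is divisible by 4 and not by 100, so it is a leap year.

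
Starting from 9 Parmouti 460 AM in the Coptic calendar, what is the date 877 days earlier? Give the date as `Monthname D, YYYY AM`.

Hathor 13, 458 AM

JDN of 9 Parmouti 460 AM = 1992898.
1992898 − 877 = 1992021.
JDN 1992021 in the Coptic calendar is Hathor 13, 458 AM.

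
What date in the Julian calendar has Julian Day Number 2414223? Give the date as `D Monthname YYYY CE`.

13 October 1897 CE

The Gregorian equivalent of JDN 2414223 is 25 October 1897.
In the Julian calendar that day is 13 October 1897 CE.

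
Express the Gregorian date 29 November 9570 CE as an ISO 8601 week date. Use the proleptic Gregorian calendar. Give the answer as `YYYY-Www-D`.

The weekday is Sunday (ISO weekday 7).
That Sunday belongs to ISO week 48 of ISO year 9570.

9570-W48-7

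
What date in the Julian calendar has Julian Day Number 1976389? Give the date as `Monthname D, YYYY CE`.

JDN 1976389 is 25 January 699 in the proleptic Gregorian calendar.
In the Julian calendar that day is January 22, 699 CE.

January 22, 699 CE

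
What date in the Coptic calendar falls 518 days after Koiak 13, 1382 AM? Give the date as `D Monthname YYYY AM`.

JDN of Koiak 13, 1382 AM = 2329542.
2329542 + 518 = 2330060.
JDN 2330060 in the Coptic calendar is 16 Pashons 1383 AM.

16 Pashons 1383 AM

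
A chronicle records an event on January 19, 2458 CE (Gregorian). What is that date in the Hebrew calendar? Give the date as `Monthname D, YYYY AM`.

Both dates share Julian Day Number 2618845; in the Hebrew calendar that is 4 Shevat 6218 AM.

Shevat 4, 6218 AM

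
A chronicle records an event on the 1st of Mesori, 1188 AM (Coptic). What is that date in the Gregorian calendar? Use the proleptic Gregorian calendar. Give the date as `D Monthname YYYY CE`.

Both dates share Julian Day Number 2258912; in the Gregorian calendar that is 3 August 1472 CE.

3 August 1472 CE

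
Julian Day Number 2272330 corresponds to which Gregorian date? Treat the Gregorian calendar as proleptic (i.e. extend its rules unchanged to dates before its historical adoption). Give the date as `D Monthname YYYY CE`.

JDN 2451545 is 1 Jan 2000; 2272330 is −179215 days from there.

30 April 1509 CE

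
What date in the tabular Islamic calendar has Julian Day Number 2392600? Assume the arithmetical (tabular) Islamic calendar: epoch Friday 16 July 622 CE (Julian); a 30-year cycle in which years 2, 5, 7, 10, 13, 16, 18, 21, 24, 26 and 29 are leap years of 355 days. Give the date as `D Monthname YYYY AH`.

22 Jumada al-Awwal 1254 AH

The Gregorian equivalent of JDN 2392600 is 13 August 1838.
In the tabular Islamic calendar that day is 22 Jumada al-Awwal 1254 AH.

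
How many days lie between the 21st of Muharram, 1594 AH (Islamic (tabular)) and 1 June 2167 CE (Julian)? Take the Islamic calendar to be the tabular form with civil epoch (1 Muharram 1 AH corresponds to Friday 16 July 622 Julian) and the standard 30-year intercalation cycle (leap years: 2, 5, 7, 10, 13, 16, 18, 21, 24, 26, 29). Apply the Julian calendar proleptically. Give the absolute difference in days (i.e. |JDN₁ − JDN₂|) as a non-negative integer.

260

JDN of the first date = 2512966.
JDN of the second date = 2512706.
|2512706 − 2512966| = 260.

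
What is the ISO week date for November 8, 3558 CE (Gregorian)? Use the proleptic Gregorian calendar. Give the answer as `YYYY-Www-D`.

3558-W45-6

The weekday is Saturday (ISO weekday 6).
That Saturday belongs to ISO week 45 of ISO year 3558.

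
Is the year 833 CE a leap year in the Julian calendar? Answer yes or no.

no

833 mod 4 = 1, so it is a common year in the Julian calendar.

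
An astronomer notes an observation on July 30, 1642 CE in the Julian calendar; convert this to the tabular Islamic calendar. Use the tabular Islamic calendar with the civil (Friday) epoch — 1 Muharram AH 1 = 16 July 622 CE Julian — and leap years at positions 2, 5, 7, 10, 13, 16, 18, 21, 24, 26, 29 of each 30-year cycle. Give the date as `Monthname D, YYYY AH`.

The source date corresponds to 9 August 1642 in the Gregorian calendar (JDN 2321009).
That day falls on 13 Jumada al-Awwal 1052 AH in the tabular Islamic calendar.

Jumada al-Awwal 13, 1052 AH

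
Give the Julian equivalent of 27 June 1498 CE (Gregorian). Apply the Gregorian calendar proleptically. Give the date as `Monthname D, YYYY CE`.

June 18, 1498 CE

The Julian–Gregorian offset here is 9 days (Julian trailing).
27 June 1498 Gregorian − 9 days → 18 June 1498 Julian.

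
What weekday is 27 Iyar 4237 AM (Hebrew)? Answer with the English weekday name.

Equivalently 27 May 477 Gregorian, JDN 1895428.
1895428 ≡ 3 (mod 7); counting from Monday = 0 gives Thursday.

Thursday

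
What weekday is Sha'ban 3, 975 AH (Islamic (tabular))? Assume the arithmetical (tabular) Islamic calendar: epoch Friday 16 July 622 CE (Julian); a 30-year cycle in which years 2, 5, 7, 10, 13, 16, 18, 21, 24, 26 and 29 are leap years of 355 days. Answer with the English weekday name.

Monday

Equivalently 12 February 1568 Gregorian, JDN 2293802.
2293802 ≡ 0 (mod 7); counting from Monday = 0 gives Monday.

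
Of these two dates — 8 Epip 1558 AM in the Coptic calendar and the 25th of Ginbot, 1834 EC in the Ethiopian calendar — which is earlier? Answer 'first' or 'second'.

second

The two dates have Julian Day Numbers 2394031 and 2393988 respectively.
Since 2393988 < 2394031, the second date comes first.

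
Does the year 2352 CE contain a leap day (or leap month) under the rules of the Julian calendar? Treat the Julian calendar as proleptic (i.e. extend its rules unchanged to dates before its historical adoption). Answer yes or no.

yes

2352 mod 4 = 0, so it is a leap year in the Julian calendar.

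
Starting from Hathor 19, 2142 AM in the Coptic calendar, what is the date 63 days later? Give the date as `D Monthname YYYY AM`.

Counting 63 days forward from JDN 2607108 reaches JDN 2607171, which is 22 Tobi 2142 AM.

22 Tobi 2142 AM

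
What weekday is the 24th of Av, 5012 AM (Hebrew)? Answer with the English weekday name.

Wednesday

In the proleptic Gregorian calendar this is 7 August 1252 (JDN 2178563).
Since JDN mod 7 = 2 (0 = Monday), the day is Wednesday.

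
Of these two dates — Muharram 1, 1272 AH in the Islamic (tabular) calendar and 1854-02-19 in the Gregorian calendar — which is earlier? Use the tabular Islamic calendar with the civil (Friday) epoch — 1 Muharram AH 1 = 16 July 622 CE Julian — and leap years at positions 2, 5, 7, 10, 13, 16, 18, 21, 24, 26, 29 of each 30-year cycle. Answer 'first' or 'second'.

second

The two dates have Julian Day Numbers 2398840 and 2398269 respectively.
Since 2398269 < 2398840, the second date comes first.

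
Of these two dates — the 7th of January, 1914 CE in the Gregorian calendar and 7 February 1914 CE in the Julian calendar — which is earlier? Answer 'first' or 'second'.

first

First date → JDN 2420140; second date → JDN 2420184.
JDN 2420140 < JDN 2420184, so the first date is earlier.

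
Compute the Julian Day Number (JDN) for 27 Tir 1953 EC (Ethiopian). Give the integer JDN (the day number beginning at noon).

In the Gregorian calendar the same day is 4 February 1961.
JDN 2400001 is 17 November 1858 CE (Gregorian), MJD 0; the target day is +37334 days from there, so JDN = 2437335.

2437335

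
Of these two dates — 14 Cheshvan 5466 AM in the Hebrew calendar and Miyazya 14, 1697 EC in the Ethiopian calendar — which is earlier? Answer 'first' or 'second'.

The two dates have Julian Day Numbers 2344103 and 2343908 respectively.
Since 2343908 < 2344103, the second date comes first.

second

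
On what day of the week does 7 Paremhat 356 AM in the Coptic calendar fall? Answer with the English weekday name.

This is JDN 1954880 (6 March 640 Gregorian).
Since JDN mod 7 = 4 (0 = Monday), the day is Friday.

Friday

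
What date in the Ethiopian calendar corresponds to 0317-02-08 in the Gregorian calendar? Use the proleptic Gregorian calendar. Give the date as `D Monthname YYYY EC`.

13 Yekatit 309 EC

Both dates share Julian Day Number 1836880; in the Ethiopian calendar that is 13 Yekatit 309 EC.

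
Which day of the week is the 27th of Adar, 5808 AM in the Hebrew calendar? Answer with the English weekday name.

In the Gregorian calendar this is 12 March 2048 (JDN 2469148).
Since JDN mod 7 = 3 (0 = Monday), the day is Thursday.

Thursday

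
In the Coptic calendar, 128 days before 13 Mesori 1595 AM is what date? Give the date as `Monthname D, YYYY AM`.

The starting date is JDN 2407580; 2407580 − 128 = 2407452.
JDN 2407452 corresponds to Parmouti 5, 1595 AM.

Parmouti 5, 1595 AM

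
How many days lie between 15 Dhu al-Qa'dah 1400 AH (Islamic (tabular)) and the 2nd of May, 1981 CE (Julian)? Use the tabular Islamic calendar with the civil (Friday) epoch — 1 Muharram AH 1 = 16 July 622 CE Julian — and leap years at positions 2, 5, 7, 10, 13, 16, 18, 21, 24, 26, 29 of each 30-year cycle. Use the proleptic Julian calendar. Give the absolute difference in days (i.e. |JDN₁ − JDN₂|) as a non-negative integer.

232

First date → JDN 2444508; second date → JDN 2444740.
The interval is |2444508 − 2444740| = 232 days.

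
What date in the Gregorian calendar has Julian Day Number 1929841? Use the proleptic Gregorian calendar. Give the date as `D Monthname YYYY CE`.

16 August 571 CE

Counting from JDN 2299161 = 15 Oct 1582 gives an offset of -369320 days.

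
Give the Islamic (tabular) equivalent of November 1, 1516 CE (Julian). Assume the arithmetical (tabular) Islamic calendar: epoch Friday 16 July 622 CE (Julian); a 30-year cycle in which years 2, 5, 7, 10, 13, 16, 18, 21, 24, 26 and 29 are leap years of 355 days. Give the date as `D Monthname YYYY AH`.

5 Shawwal 922 AH

Both dates share Julian Day Number 2275082; in the tabular Islamic calendar that is 5 Shawwal 922 AH.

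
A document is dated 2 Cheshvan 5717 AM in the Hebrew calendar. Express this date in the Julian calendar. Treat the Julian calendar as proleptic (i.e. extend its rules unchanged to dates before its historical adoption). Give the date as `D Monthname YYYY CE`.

The source date corresponds to 7 October 1956 in the Gregorian calendar (JDN 2435754).
That day falls on 24 September 1956 CE in the Julian calendar.

24 September 1956 CE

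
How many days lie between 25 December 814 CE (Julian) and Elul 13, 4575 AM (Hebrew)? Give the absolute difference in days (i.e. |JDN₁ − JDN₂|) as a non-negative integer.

240

JDN of the first date = 2018730.
JDN of the second date = 2018970.
|2018970 − 2018730| = 240.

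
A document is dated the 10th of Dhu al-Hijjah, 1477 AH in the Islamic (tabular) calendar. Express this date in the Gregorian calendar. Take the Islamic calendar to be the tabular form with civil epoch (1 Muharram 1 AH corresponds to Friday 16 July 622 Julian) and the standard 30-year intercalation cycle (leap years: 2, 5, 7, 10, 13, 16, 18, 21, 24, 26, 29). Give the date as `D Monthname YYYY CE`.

5 July 2055 CE

Both dates share Julian Day Number 2471819; in the Gregorian calendar that is 5 July 2055 CE.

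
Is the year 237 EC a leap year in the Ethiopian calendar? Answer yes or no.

no

237 mod 4 = 1; in the Ethiopian calendar a year is leap when year mod 4 = 3, so it is a common year.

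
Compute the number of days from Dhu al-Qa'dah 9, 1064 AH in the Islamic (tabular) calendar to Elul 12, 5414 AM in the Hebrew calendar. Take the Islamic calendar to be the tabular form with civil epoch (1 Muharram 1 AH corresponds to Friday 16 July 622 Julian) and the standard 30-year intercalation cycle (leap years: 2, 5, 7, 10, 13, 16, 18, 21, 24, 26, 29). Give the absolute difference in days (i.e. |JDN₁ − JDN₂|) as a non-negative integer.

27

First date → JDN 2325435; second date → JDN 2325408.
The interval is |2325435 − 2325408| = 27 days.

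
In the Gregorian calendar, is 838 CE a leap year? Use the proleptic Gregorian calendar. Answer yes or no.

838 is not divisible by 4, so it is a common year.

no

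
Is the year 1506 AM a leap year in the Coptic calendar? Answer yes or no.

no

1506 mod 4 = 2; in the Coptic calendar a year is leap when year mod 4 = 3, so it is a common year.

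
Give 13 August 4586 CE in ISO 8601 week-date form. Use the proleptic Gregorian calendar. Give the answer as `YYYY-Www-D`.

The weekday is Sunday (ISO weekday 7).
That Sunday belongs to ISO week 32 of ISO year 4586.

4586-W32-7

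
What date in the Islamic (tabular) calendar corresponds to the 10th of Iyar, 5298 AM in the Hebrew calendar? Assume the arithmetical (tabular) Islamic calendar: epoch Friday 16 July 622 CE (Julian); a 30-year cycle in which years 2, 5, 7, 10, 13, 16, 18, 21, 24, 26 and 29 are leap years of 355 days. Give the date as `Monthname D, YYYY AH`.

Dhu al-Qa'dah 10, 944 AH

Julian Day Number of the source date = 2282912.
Converting JDN 2282912 to the tabular Islamic calendar gives 10 Dhu al-Qa'dah 944 AH.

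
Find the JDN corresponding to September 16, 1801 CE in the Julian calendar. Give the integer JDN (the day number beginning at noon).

Equivalently 28 September 1801 (Gregorian).
JDN 2451545 is 1 January 2000 CE (Gregorian); the target day is −72413 days from there, so JDN = 2379132.

2379132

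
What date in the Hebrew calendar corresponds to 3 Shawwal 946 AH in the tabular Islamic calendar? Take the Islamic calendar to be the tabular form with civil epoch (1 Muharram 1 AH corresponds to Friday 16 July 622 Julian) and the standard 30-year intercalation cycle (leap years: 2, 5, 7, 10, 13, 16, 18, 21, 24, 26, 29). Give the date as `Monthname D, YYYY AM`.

Adar 3, 5300 AM

Both dates share Julian Day Number 2283584; in the Hebrew calendar that is 3 Adar 5300 AM.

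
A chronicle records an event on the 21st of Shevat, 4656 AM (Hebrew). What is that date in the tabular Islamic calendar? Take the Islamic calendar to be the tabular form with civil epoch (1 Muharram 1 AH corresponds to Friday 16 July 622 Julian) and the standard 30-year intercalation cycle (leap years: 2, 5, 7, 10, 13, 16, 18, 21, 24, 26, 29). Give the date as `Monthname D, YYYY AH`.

Dhu al-Hijjah 19, 282 AH

Julian Day Number of the source date = 2048360.
Converting JDN 2048360 to the tabular Islamic calendar gives 19 Dhu al-Hijjah 282 AH.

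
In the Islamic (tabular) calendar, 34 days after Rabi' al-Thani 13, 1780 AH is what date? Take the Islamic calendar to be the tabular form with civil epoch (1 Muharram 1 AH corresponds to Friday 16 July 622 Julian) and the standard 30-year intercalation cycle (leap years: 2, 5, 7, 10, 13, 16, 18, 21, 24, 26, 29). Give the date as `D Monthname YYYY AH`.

18 Jumada al-Awwal 1780 AH

JDN of Rabi' al-Thani 13, 1780 AH = 2578959.
2578959 + 34 = 2578993.
JDN 2578993 in the tabular Islamic calendar is 18 Jumada al-Awwal 1780 AH.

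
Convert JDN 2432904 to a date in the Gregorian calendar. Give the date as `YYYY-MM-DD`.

1948-12-18

Counting from JDN 2299161 = 15 Oct 1582 gives an offset of 133743 days.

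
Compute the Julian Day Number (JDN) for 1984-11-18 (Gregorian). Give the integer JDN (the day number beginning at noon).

2446023

JDN 2299161 is 15 October 1582 CE (Gregorian); the target day is +146862 days from there, so JDN = 2446023.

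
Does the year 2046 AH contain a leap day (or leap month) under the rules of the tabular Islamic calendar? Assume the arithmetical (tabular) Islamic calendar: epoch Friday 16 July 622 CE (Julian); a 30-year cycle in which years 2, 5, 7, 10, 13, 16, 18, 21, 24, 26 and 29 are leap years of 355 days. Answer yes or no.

no

Year 2046 AH is year 6 of its 30-year cycle; leap positions are 2, 5, 7, 10, 13, 16, 18, 21, 24, 26, 29, so it is a common year (354 days).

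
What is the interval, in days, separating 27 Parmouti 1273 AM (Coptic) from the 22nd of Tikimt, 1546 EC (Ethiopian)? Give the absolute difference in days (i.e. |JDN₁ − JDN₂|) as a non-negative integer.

JDN of the first date = 2289864.
JDN of the second date = 2288583.
|2288583 − 2289864| = 1281.

1281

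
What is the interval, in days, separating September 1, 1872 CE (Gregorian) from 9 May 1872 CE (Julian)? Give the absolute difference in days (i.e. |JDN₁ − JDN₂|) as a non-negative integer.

First date → JDN 2405038; second date → JDN 2404935.
The interval is |2405038 − 2404935| = 103 days.

103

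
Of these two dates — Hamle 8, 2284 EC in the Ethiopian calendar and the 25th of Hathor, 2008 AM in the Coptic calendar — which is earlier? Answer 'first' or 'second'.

First date → JDN 2558394; second date → JDN 2558171.
JDN 2558171 < JDN 2558394, so the second date is earlier.

second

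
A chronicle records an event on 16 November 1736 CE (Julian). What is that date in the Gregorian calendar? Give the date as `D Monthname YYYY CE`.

27 November 1736 CE

At this point the Julian calendar is 11 days behind the Gregorian.
16 November 1736 Julian + 11 days → 27 November 1736 Gregorian.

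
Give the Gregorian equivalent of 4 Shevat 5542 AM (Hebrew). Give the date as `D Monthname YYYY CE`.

Both dates share Julian Day Number 2371941; in the Gregorian calendar that is 19 January 1782 CE.

19 January 1782 CE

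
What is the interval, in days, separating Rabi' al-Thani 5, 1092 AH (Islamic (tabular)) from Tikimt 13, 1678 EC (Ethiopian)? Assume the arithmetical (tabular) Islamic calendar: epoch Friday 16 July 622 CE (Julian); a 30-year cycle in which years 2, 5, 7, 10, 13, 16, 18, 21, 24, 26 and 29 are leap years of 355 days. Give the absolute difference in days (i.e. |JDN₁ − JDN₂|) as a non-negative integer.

First date → JDN 2335147; second date → JDN 2336787.
The interval is |2335147 − 2336787| = 1640 days.

1640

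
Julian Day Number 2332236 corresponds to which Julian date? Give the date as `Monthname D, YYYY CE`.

April 25, 1673 CE

JDN 2332236 is 5 May 1673 in the Gregorian calendar.
In the Julian calendar that day is April 25, 1673 CE.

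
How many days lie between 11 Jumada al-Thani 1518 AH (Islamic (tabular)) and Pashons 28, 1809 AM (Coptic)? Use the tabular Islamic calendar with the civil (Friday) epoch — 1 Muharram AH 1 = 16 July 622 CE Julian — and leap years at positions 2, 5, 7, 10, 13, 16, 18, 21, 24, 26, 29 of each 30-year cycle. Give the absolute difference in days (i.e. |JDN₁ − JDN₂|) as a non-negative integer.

503

First date → JDN 2486172; second date → JDN 2485669.
The interval is |2486172 − 2485669| = 503 days.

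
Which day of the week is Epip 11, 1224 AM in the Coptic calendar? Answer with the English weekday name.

Equivalently 15 July 1508 Gregorian, JDN 2272041.
Since JDN mod 7 = 2 (0 = Monday), the day is Wednesday.

Wednesday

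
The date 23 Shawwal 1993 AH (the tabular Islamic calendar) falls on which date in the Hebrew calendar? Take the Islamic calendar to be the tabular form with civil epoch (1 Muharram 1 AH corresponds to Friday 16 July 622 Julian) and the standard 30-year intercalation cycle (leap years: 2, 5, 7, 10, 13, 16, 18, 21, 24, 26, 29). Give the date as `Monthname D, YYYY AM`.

Tevet 22, 6316 AM

Both dates share Julian Day Number 2654626; in the Hebrew calendar that is 22 Tevet 6316 AM.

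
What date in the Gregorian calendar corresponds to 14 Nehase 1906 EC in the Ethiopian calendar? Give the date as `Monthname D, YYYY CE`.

August 20, 1914 CE

Julian Day Number of the source date = 2420365.
Converting JDN 2420365 to the Gregorian calendar gives 20 August 1914 CE.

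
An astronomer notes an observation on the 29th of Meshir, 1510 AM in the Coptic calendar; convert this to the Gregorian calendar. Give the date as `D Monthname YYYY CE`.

Both dates share Julian Day Number 2376370; in the Gregorian calendar that is 6 March 1794 CE.

6 March 1794 CE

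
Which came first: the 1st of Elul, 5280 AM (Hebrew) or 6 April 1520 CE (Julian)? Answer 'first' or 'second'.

First date → JDN 2276465; second date → JDN 2276334.
JDN 2276334 < JDN 2276465, so the second date is earlier.

second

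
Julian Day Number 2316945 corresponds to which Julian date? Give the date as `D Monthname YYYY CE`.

14 June 1631 CE

The Gregorian equivalent of JDN 2316945 is 24 June 1631.
In the Julian calendar that day is 14 June 1631 CE.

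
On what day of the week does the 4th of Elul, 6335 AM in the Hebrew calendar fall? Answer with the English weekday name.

Monday

This is JDN 2661813 (11 September 2575 Gregorian).
JDN 2661813 mod 7 = 0, and JDN 0 was a Monday, so this is a Monday.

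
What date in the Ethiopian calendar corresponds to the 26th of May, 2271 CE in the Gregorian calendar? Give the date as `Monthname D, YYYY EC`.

Julian Day Number of the source date = 2550671.
Converting JDN 2550671 to the Ethiopian calendar gives 16 Ginbot 2263 EC.

Ginbot 16, 2263 EC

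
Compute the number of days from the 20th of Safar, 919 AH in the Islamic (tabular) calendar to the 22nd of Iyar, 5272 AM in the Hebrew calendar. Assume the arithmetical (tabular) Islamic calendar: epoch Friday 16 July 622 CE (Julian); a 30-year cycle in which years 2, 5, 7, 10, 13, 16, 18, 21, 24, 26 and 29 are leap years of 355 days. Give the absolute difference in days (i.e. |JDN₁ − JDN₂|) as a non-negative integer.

354

First date → JDN 2273798; second date → JDN 2273444.
The interval is |2273798 − 2273444| = 354 days.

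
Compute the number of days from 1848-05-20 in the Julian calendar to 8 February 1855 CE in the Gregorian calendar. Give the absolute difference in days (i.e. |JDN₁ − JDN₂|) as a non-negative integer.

First date → JDN 2396180; second date → JDN 2398623.
The interval is |2396180 − 2398623| = 2443 days.

2443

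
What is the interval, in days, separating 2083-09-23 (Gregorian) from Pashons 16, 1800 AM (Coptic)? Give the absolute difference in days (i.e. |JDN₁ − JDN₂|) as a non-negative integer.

244

JDN of the first date = 2482126.
JDN of the second date = 2482370.
|2482370 − 2482126| = 244.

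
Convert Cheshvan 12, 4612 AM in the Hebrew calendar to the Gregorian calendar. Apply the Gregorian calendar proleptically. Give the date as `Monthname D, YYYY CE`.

October 15, 851 CE

Julian Day Number of the source date = 2032169.
Converting JDN 2032169 to the Gregorian calendar gives 15 October 851 CE.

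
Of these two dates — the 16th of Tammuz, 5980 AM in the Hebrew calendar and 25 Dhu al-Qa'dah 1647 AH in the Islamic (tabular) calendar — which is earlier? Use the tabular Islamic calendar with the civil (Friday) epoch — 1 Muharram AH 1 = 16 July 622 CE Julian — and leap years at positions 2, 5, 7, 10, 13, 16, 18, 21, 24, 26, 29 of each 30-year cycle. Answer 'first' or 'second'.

Converting both to JDN: 2532096 vs 2532047; the smaller is the second.

second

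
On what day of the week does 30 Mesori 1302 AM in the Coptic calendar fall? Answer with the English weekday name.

Tuesday

In the Gregorian calendar this is 2 September 1586 (JDN 2300579).
2300579 ≡ 1 (mod 7); counting from Monday = 0 gives Tuesday.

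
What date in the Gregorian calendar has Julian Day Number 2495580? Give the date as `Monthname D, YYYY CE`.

July 25, 2120 CE

JDN 2451545 is 1 Jan 2000; 2495580 is +44035 days from there.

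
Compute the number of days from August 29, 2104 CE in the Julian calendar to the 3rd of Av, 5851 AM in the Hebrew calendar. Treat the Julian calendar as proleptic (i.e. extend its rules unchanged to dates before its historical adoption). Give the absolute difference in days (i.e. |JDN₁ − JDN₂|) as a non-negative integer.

4804

JDN of the first date = 2489785.
JDN of the second date = 2484981.
|2484981 − 2489785| = 4804.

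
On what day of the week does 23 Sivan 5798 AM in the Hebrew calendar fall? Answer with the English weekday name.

Equivalently 26 June 2038 Gregorian, JDN 2465601.
Since JDN mod 7 = 5 (0 = Monday), the day is Saturday.

Saturday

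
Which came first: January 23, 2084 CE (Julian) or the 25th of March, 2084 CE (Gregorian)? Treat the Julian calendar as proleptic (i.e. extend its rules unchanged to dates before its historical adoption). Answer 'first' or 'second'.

The two dates have Julian Day Numbers 2482261 and 2482310 respectively.
Since 2482261 < 2482310, the first date comes first.

first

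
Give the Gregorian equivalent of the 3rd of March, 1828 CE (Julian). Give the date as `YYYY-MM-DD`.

The Julian–Gregorian offset here is 12 days (Julian trailing).
3 March 1828 Julian + 12 days → 15 March 1828 Gregorian.

1828-03-15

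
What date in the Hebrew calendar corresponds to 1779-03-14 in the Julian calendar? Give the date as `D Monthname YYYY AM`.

8 Nisan 5539 AM

The source date corresponds to 25 March 1779 in the Gregorian calendar (JDN 2370910).
That day falls on 8 Nisan 5539 AM in the Hebrew calendar.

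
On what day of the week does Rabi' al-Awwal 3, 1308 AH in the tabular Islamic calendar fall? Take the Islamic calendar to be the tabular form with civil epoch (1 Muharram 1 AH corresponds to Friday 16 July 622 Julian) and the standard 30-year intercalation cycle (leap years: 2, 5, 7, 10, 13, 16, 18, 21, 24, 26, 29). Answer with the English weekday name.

Friday

In the Gregorian calendar this is 17 October 1890 (JDN 2411658).
JDN 2411658 mod 7 = 4, and JDN 0 was a Monday, so this is a Friday.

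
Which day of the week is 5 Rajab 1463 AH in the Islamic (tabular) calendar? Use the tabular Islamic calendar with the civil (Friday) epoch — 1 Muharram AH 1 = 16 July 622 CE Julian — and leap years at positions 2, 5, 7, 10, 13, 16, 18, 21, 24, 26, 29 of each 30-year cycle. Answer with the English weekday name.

This is JDN 2466705 (4 July 2041 Gregorian).
2466705 ≡ 3 (mod 7); counting from Monday = 0 gives Thursday.

Thursday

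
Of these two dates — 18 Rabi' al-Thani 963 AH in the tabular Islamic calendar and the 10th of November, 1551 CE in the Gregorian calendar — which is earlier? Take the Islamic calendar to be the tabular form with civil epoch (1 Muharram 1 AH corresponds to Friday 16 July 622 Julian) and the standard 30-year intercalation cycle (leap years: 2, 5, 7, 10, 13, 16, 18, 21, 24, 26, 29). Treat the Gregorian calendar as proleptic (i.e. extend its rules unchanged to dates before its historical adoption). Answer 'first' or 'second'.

second

The two dates have Julian Day Numbers 2289447 and 2287864 respectively.
Since 2287864 < 2289447, the second date comes first.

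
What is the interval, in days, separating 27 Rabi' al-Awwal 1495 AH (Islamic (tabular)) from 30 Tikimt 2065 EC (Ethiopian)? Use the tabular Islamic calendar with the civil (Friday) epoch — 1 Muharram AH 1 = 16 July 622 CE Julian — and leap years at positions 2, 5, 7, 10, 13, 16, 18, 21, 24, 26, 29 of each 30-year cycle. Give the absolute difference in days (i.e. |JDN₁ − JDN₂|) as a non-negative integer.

207

JDN of the first date = 2477949.
JDN of the second date = 2478156.
|2478156 − 2477949| = 207.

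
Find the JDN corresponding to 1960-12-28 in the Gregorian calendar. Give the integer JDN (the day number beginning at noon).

2437297

JDN 2451545 is 1 January 2000 CE (Gregorian); the target day is −14248 days from there, so JDN = 2437297.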